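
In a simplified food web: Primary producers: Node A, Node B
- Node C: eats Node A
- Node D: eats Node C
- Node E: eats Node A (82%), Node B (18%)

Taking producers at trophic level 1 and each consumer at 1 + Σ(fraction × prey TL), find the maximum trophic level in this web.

3

Node C: 1 + 1 = 2
Node D: 1 + 2 = 3
Node E: 1 + (0.82×1 + 0.18×1) = 2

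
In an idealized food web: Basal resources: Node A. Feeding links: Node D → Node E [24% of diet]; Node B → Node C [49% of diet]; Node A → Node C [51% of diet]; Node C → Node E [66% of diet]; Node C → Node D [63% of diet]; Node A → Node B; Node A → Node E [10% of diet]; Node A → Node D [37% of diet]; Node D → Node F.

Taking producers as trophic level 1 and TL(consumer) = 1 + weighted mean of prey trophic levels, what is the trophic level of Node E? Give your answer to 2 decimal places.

Node B: 1 + 1 = 2
Node C: 1 + (0.49×2 + 0.51×1) = 2.49
Node D: 1 + (0.63×2.49 + 0.37×1) = 2.9387
Node E: 1 + (0.1×1 + 0.24×2.9387 + 0.66×2.49) = 3.448688
Node F: 1 + 2.9387 = 3.9387

3.45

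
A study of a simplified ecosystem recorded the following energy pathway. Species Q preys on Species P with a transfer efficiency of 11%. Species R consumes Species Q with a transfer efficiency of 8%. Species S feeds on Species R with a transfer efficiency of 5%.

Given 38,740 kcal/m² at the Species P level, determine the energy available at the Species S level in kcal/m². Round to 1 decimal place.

17.0 kcal/m²

Species Q: 38740 × 0.11 = 4261.4 kcal/m²
Species R: 4261.4 × 0.08 = 340.912 kcal/m²
Species S: 340.912 × 0.05 = 17.0456 kcal/m²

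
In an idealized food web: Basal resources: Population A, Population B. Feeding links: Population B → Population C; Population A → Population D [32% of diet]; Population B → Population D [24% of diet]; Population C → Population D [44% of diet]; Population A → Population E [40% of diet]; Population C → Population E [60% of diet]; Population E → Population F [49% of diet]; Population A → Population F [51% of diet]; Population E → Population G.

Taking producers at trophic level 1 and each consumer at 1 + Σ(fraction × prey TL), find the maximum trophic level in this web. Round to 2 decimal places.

3.60

Population C: 1 + 1 = 2
Population D: 1 + (0.32×1 + 0.24×1 + 0.44×2) = 2.44
Population E: 1 + (0.4×1 + 0.6×2) = 2.6
Population F: 1 + (0.49×2.6 + 0.51×1) = 2.784
Population G: 1 + 2.6 = 3.6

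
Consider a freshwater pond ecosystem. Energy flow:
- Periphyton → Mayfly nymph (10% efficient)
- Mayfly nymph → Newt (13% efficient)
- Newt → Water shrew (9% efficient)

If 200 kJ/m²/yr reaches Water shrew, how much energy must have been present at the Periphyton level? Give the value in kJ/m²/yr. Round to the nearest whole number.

Cumulative transfer efficiency: 0.1 × 0.13 × 0.09 = 0.00117
Periphyton energy = 200 / 0.00117 = 170940 kJ/m²/yr

170940 kJ/m²/yr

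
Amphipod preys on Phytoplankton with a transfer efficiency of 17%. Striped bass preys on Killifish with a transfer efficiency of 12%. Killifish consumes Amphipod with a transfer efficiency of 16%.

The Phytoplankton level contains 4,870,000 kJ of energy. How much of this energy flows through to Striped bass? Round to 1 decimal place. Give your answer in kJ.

Amphipod: 4870000 × 0.17 = 827900 kJ
Killifish: 827900 × 0.16 = 132464 kJ
Striped bass: 132464 × 0.12 = 15895.68 kJ

15895.7 kJ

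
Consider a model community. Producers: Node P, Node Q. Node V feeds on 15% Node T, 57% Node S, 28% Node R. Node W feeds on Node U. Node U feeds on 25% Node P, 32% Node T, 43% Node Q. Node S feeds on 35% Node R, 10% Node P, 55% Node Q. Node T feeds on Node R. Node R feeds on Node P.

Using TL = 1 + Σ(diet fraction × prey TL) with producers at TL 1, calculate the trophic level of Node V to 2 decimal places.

3.35

Node R: 1 + 1 = 2
Node S: 1 + (0.35×2 + 0.1×1 + 0.55×1) = 2.35
Node T: 1 + 2 = 3
Node U: 1 + (0.25×1 + 0.32×3 + 0.43×1) = 2.64
Node V: 1 + (0.15×3 + 0.57×2.35 + 0.28×2) = 3.3495
Node W: 1 + 2.64 = 3.64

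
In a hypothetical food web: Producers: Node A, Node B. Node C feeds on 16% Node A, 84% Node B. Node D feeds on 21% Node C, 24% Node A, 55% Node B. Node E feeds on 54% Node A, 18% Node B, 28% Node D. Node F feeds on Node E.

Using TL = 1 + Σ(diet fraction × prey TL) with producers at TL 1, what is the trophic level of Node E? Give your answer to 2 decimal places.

2.34

Node C: 1 + (0.16×1 + 0.84×1) = 2
Node D: 1 + (0.21×2 + 0.24×1 + 0.55×1) = 2.21
Node E: 1 + (0.54×1 + 0.18×1 + 0.28×2.21) = 2.3388
Node F: 1 + 2.3388 = 3.3388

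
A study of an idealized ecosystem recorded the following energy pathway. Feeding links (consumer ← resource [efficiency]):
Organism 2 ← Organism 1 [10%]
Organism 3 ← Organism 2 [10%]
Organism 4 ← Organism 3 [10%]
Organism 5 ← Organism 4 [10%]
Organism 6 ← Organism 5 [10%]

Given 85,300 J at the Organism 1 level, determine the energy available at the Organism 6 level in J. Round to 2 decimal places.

0.85 J

Organism 2: 85300 × 0.1 = 8530 J
Organism 3: 8530 × 0.1 = 853 J
Organism 4: 853 × 0.1 = 85.3 J
Organism 5: 85.3 × 0.1 = 8.53 J
Organism 6: 8.53 × 0.1 = 0.853 J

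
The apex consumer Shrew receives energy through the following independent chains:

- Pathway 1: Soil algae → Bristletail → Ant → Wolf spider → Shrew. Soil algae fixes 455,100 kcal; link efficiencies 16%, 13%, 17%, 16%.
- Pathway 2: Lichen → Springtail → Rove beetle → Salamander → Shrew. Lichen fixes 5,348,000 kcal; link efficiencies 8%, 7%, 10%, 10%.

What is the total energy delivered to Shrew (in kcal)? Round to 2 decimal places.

Pathway 1: 455100 × 0.16 × 0.13 × 0.17 × 0.16 = 257.477376 kcal
Pathway 2: 5348000 × 0.08 × 0.07 × 0.1 × 0.1 = 299.488 kcal
Total at Shrew: 257.477376 + 299.488 = 556.965376 kcal

556.97 kcal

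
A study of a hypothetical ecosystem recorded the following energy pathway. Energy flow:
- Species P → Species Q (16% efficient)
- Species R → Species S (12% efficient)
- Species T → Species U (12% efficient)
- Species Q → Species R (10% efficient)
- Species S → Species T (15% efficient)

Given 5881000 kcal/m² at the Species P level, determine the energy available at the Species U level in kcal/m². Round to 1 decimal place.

Species Q: 5881000 × 0.16 = 940960 kcal/m²
Species R: 940960 × 0.1 = 94096 kcal/m²
Species S: 94096 × 0.12 = 11291.52 kcal/m²
Species T: 11291.52 × 0.15 = 1693.728 kcal/m²
Species U: 1693.728 × 0.12 = 203.24736 kcal/m²

203.2 kcal/m²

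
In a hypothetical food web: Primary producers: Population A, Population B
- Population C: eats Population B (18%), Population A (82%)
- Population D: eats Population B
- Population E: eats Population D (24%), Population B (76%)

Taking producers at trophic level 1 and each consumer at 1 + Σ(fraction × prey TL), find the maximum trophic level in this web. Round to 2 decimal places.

2.24

Population C: 1 + (0.18×1 + 0.82×1) = 2
Population D: 1 + 1 = 2
Population E: 1 + (0.24×2 + 0.76×1) = 2.24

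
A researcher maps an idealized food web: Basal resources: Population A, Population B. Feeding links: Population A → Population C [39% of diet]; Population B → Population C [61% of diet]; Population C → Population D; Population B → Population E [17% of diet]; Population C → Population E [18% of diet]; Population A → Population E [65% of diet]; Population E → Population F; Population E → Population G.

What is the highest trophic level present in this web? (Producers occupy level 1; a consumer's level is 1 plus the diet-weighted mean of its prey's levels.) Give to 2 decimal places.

Population C: 1 + (0.39×1 + 0.61×1) = 2
Population D: 1 + 2 = 3
Population E: 1 + (0.17×1 + 0.18×2 + 0.65×1) = 2.18
Population F: 1 + 2.18 = 3.18
Population G: 1 + 2.18 = 3.18

3.18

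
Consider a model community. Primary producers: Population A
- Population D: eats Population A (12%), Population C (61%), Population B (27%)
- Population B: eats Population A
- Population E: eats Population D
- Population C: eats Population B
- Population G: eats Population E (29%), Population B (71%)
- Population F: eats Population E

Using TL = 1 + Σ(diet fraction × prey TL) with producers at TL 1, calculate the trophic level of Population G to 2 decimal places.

Population B: 1 + 1 = 2
Population C: 1 + 2 = 3
Population D: 1 + (0.12×1 + 0.61×3 + 0.27×2) = 3.49
Population E: 1 + 3.49 = 4.49
Population F: 1 + 4.49 = 5.49
Population G: 1 + (0.29×4.49 + 0.71×2) = 3.7221

3.72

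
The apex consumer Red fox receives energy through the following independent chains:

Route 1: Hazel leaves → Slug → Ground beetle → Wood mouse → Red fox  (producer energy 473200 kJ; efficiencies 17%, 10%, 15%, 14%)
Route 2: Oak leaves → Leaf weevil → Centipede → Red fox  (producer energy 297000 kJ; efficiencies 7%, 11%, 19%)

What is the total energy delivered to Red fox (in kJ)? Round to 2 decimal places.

603.44 kJ

Route 1: 473200 × 0.17 × 0.1 × 0.15 × 0.14 = 168.9324 kJ
Route 2: 297000 × 0.07 × 0.11 × 0.19 = 434.511 kJ
Total at Red fox: 168.9324 + 434.511 = 603.4434 kJ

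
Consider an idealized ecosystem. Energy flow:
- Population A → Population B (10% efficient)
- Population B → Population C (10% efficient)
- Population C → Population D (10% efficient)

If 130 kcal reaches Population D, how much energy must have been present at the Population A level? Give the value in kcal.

130000 kcal

Cumulative transfer efficiency: 0.1 × 0.1 × 0.1 = 0.001
Population A energy = 130 / 0.001 = 130000 kcal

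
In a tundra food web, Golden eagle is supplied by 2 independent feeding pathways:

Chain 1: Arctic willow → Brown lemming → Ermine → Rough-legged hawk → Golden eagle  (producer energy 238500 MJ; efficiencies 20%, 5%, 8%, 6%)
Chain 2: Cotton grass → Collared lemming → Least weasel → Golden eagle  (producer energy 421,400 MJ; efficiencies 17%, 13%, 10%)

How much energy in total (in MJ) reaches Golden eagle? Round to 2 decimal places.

Chain 1: 238500 × 0.2 × 0.05 × 0.08 × 0.06 = 11.448 MJ
Chain 2: 421400 × 0.17 × 0.13 × 0.1 = 931.294 MJ
Total at Golden eagle: 11.448 + 931.294 = 942.742 MJ

942.74 MJ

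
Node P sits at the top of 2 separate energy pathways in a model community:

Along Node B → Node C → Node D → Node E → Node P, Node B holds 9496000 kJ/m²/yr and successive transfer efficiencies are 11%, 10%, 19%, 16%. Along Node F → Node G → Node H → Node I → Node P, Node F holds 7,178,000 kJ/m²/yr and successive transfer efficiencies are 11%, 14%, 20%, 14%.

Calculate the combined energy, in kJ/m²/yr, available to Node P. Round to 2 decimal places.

Via Node B: 9496000 × 0.11 × 0.1 × 0.19 × 0.16 = 3175.4624 kJ/m²/yr
Via Node F: 7178000 × 0.11 × 0.14 × 0.2 × 0.14 = 3095.1536 kJ/m²/yr
Total at Node P: 3175.4624 + 3095.1536 = 6270.616 kJ/m²/yr

6270.62 kJ/m²/yr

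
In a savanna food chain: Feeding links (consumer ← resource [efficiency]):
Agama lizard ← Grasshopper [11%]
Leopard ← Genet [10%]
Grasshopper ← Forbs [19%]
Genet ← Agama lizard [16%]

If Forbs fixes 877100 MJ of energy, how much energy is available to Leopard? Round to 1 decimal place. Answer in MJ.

293.3 MJ

Grasshopper: 877100 × 0.19 = 166649 MJ
Agama lizard: 166649 × 0.11 = 18331.39 MJ
Genet: 18331.39 × 0.16 = 2933.0224 MJ
Leopard: 2933.0224 × 0.1 = 293.30224 MJ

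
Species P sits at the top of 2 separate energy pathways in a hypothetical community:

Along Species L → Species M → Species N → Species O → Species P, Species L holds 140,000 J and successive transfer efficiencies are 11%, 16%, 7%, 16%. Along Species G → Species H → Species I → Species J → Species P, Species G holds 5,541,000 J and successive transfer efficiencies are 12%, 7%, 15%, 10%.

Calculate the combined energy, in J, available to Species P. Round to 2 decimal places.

725.76 J

Via Species L: 140000 × 0.11 × 0.16 × 0.07 × 0.16 = 27.5968 J
Via Species G: 5541000 × 0.12 × 0.07 × 0.15 × 0.1 = 698.166 J
Total at Species P: 27.5968 + 698.166 = 725.7628 J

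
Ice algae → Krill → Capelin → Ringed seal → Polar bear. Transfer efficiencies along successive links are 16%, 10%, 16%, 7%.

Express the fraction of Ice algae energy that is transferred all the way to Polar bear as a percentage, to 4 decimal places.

Product of link efficiencies: 0.16 × 0.1 × 0.16 × 0.07 = 0.0001792
As a percentage: 0.0001792 × 100 = 0.0179%

0.0179%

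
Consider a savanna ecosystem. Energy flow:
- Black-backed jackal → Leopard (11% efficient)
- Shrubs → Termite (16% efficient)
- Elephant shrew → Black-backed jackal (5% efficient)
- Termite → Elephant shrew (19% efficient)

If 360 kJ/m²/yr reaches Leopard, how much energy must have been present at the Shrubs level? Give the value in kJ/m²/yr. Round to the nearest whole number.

Cumulative transfer efficiency: 0.16 × 0.19 × 0.05 × 0.11 = 0.0001672
Shrubs energy = 360 / 0.0001672 = 2153110 kJ/m²/yr

2153110 kJ/m²/yr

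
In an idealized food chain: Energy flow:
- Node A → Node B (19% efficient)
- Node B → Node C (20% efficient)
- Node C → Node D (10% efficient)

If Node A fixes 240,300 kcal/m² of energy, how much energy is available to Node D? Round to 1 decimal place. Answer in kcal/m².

Node B: 240300 × 0.19 = 45657 kcal/m²
Node C: 45657 × 0.2 = 9131.4 kcal/m²
Node D: 9131.4 × 0.1 = 913.14 kcal/m²

913.1 kcal/m²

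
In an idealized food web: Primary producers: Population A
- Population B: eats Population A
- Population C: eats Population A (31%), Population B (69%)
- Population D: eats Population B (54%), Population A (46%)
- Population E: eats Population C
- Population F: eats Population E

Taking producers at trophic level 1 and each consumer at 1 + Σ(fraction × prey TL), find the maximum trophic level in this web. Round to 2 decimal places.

4.69

Population B: 1 + 1 = 2
Population C: 1 + (0.31×1 + 0.69×2) = 2.69
Population D: 1 + (0.54×2 + 0.46×1) = 2.54
Population E: 1 + 2.69 = 3.69
Population F: 1 + 3.69 = 4.69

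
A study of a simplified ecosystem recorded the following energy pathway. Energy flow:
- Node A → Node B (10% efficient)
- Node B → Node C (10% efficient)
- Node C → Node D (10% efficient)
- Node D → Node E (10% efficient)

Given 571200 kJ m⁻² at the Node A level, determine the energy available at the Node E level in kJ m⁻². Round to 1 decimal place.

57.1 kJ m⁻²

Node B: 571200 × 0.1 = 57120 kJ m⁻²
Node C: 57120 × 0.1 = 5712 kJ m⁻²
Node D: 5712 × 0.1 = 571.2 kJ m⁻²
Node E: 571.2 × 0.1 = 57.12 kJ m⁻²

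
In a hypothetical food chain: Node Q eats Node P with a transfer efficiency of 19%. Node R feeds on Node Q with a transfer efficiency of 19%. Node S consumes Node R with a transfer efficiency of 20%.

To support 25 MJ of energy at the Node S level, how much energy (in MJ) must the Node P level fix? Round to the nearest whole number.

3463 MJ

Cumulative transfer efficiency: 0.19 × 0.19 × 0.2 = 0.00722
Node P energy = 25 / 0.00722 = 3463 MJ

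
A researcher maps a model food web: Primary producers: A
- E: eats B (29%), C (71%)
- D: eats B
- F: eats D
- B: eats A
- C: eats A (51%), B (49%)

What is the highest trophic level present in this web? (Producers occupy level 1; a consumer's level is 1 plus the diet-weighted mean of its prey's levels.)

4

B: 1 + 1 = 2
C: 1 + (0.51×1 + 0.49×2) = 2.49
D: 1 + 2 = 3
E: 1 + (0.29×2 + 0.71×2.49) = 3.3479
F: 1 + 3 = 4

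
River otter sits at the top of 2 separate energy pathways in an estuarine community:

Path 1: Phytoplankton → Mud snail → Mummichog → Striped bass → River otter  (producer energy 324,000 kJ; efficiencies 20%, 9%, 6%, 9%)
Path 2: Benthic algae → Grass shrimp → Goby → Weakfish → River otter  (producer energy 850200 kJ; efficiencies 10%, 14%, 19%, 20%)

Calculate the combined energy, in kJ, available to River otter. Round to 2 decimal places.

Path 1: 324000 × 0.2 × 0.09 × 0.06 × 0.09 = 31.4928 kJ
Path 2: 850200 × 0.1 × 0.14 × 0.19 × 0.2 = 452.3064 kJ
Total at River otter: 31.4928 + 452.3064 = 483.7992 kJ

483.80 kJ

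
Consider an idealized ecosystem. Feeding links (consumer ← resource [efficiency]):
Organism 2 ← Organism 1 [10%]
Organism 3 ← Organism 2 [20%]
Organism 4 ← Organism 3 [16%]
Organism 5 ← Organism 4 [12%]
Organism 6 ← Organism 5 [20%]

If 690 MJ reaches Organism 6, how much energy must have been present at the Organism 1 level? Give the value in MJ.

Cumulative transfer efficiency: 0.1 × 0.2 × 0.16 × 0.12 × 0.2 = 0.0000768
Organism 1 energy = 690 / 0.0000768 = 8984375 MJ

8984375 MJ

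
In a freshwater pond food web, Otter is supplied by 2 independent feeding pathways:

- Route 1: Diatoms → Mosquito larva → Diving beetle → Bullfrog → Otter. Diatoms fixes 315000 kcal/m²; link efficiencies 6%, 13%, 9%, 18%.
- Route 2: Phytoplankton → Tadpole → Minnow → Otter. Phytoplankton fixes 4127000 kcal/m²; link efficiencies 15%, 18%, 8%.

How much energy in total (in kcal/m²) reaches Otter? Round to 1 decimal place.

8954.1 kcal/m²

Route 1: 315000 × 0.06 × 0.13 × 0.09 × 0.18 = 39.8034 kcal/m²
Route 2: 4127000 × 0.15 × 0.18 × 0.08 = 8914.32 kcal/m²
Total at Otter: 39.8034 + 8914.32 = 8954.1234 kcal/m²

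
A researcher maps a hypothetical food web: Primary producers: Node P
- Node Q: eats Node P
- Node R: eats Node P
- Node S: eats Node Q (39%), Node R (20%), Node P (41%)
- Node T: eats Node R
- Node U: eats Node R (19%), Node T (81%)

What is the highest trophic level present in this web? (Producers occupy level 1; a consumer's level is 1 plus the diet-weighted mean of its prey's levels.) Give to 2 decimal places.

3.81

Node Q: 1 + 1 = 2
Node R: 1 + 1 = 2
Node S: 1 + (0.39×2 + 0.2×2 + 0.41×1) = 2.59
Node T: 1 + 2 = 3
Node U: 1 + (0.19×2 + 0.81×3) = 3.81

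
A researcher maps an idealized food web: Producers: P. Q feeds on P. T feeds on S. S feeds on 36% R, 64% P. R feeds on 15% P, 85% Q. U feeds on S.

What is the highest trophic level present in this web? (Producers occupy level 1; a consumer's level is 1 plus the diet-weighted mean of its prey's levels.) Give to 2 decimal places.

3.67

Q: 1 + 1 = 2
R: 1 + (0.15×1 + 0.85×2) = 2.85
S: 1 + (0.36×2.85 + 0.64×1) = 2.666
T: 1 + 2.666 = 3.666
U: 1 + 2.666 = 3.666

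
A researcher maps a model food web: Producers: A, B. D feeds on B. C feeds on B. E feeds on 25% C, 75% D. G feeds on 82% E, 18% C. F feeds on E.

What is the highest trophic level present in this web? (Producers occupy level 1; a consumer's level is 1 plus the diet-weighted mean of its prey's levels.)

4

C: 1 + 1 = 2
D: 1 + 1 = 2
E: 1 + (0.25×2 + 0.75×2) = 3
F: 1 + 3 = 4
G: 1 + (0.82×3 + 0.18×2) = 3.82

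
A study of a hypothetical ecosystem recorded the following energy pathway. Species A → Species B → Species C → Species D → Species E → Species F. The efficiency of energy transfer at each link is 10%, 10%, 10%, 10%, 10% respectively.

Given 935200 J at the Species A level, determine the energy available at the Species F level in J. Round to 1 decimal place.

9.4 J

Species B: 935200 × 0.1 = 93520 J
Species C: 93520 × 0.1 = 9352 J
Species D: 9352 × 0.1 = 935.2 J
Species E: 935.2 × 0.1 = 93.52 J
Species F: 93.52 × 0.1 = 9.352 J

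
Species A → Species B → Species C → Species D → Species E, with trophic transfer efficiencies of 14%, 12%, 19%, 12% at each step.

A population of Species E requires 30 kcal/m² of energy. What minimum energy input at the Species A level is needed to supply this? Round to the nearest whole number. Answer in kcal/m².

78321 kcal/m²

Cumulative transfer efficiency: 0.14 × 0.12 × 0.19 × 0.12 = 0.00038304
Species A energy = 30 / 0.00038304 = 78321 kcal/m²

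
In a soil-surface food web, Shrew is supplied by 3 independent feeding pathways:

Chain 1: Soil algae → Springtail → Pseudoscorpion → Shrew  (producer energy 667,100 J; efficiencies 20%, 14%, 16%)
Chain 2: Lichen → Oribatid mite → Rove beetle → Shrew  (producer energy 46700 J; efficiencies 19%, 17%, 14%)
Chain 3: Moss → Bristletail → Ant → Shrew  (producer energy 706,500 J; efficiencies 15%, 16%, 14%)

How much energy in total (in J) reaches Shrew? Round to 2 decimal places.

Chain 1: 667100 × 0.2 × 0.14 × 0.16 = 2988.608 J
Chain 2: 46700 × 0.19 × 0.17 × 0.14 = 211.1774 J
Chain 3: 706500 × 0.15 × 0.16 × 0.14 = 2373.84 J
Total at Shrew: 2988.608 + 211.1774 + 2373.84 = 5573.6254 J

5573.63 J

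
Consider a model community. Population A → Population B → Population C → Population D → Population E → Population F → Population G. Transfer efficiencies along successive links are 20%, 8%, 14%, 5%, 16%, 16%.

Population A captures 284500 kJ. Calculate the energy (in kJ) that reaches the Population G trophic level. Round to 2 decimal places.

0.82 kJ

Population B: 284500 × 0.2 = 56900 kJ
Population C: 56900 × 0.08 = 4552 kJ
Population D: 4552 × 0.14 = 637.28 kJ
Population E: 637.28 × 0.05 = 31.864 kJ
Population F: 31.864 × 0.16 = 5.09824 kJ
Population G: 5.09824 × 0.16 = 0.8157184 kJ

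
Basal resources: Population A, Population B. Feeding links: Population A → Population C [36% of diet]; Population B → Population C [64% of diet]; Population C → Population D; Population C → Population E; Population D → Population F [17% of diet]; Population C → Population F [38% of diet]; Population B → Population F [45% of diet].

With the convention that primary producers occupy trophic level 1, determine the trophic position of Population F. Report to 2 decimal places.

2.72

Population C: 1 + (0.36×1 + 0.64×1) = 2
Population D: 1 + 2 = 3
Population E: 1 + 2 = 3
Population F: 1 + (0.17×3 + 0.38×2 + 0.45×1) = 2.72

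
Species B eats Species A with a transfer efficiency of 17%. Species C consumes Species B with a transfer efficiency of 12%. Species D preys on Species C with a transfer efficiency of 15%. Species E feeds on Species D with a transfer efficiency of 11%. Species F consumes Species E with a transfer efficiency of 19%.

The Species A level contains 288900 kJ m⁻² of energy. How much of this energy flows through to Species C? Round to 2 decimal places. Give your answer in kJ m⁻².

5893.56 kJ m⁻²

Species B: 288900 × 0.17 = 49113 kJ m⁻²
Species C: 49113 × 0.12 = 5893.56 kJ m⁻²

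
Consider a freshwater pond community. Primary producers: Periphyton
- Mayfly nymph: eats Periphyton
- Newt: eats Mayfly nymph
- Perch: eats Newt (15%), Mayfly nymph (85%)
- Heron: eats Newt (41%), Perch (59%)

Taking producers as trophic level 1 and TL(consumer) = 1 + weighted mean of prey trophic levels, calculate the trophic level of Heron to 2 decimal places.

4.09

Mayfly nymph: 1 + 1 = 2
Newt: 1 + 2 = 3
Perch: 1 + (0.15×3 + 0.85×2) = 3.15
Heron: 1 + (0.41×3 + 0.59×3.15) = 4.0885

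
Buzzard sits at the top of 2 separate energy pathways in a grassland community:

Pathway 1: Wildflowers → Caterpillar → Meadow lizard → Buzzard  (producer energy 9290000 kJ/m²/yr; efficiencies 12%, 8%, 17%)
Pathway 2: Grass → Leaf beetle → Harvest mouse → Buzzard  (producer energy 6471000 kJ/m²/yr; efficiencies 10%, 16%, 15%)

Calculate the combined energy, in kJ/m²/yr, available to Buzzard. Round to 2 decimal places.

30691.68 kJ/m²/yr

Pathway 1: 9290000 × 0.12 × 0.08 × 0.17 = 15161.28 kJ/m²/yr
Pathway 2: 6471000 × 0.1 × 0.16 × 0.15 = 15530.4 kJ/m²/yr
Total at Buzzard: 15161.28 + 15530.4 = 30691.68 kJ/m²/yr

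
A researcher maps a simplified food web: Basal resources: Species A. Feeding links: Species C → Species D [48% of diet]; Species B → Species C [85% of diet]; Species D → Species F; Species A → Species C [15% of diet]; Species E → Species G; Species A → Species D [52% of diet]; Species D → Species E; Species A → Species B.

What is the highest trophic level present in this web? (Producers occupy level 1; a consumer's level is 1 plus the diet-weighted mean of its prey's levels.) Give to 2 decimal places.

Species B: 1 + 1 = 2
Species C: 1 + (0.85×2 + 0.15×1) = 2.85
Species D: 1 + (0.52×1 + 0.48×2.85) = 2.888
Species E: 1 + 2.888 = 3.888
Species F: 1 + 2.888 = 3.888
Species G: 1 + 3.888 = 4.888

4.89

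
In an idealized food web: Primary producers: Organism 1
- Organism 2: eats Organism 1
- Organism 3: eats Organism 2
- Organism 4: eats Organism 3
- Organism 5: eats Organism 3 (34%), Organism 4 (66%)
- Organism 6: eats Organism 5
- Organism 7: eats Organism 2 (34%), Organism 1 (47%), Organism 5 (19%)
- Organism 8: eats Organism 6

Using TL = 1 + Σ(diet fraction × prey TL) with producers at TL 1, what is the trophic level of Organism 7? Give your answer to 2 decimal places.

3.04

Organism 2: 1 + 1 = 2
Organism 3: 1 + 2 = 3
Organism 4: 1 + 3 = 4
Organism 5: 1 + (0.34×3 + 0.66×4) = 4.66
Organism 6: 1 + 4.66 = 5.66
Organism 7: 1 + (0.34×2 + 0.47×1 + 0.19×4.66) = 3.0354
Organism 8: 1 + 5.66 = 6.66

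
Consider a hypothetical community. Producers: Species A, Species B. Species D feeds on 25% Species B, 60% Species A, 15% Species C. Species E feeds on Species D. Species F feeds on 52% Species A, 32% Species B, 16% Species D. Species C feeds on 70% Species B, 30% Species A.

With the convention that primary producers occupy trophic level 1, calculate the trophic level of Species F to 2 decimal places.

Species C: 1 + (0.7×1 + 0.3×1) = 2
Species D: 1 + (0.25×1 + 0.6×1 + 0.15×2) = 2.15
Species E: 1 + 2.15 = 3.15
Species F: 1 + (0.52×1 + 0.32×1 + 0.16×2.15) = 2.184

2.18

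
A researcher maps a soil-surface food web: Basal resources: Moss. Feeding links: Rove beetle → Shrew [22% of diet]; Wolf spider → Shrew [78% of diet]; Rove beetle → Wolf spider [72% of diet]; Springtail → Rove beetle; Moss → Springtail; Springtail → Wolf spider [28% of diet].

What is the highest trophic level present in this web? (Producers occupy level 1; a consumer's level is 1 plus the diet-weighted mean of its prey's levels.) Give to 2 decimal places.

Springtail: 1 + 1 = 2
Rove beetle: 1 + 2 = 3
Wolf spider: 1 + (0.72×3 + 0.28×2) = 3.72
Shrew: 1 + (0.22×3 + 0.78×3.72) = 4.5616

4.56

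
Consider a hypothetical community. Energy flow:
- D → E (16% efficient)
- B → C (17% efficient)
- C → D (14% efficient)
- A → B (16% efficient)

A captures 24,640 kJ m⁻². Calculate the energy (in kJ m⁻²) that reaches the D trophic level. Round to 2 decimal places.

B: 24640 × 0.16 = 3942.4 kJ m⁻²
C: 3942.4 × 0.17 = 670.208 kJ m⁻²
D: 670.208 × 0.14 = 93.82912 kJ m⁻²

93.83 kJ m⁻²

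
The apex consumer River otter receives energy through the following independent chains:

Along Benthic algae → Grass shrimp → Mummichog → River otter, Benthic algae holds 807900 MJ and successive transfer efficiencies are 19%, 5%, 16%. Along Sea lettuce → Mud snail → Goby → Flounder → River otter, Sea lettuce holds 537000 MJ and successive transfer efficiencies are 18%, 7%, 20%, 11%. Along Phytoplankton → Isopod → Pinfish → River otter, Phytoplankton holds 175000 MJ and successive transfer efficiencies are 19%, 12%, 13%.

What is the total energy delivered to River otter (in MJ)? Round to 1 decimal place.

1895.6 MJ

Via Benthic algae: 807900 × 0.19 × 0.05 × 0.16 = 1228.008 MJ
Via Sea lettuce: 537000 × 0.18 × 0.07 × 0.2 × 0.11 = 148.8564 MJ
Via Phytoplankton: 175000 × 0.19 × 0.12 × 0.13 = 518.7 MJ
Total at River otter: 1228.008 + 148.8564 + 518.7 = 1895.5644 MJ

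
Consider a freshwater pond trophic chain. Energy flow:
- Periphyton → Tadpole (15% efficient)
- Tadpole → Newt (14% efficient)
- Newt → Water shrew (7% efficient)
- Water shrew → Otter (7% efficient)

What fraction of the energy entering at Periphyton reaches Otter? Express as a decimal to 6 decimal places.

Product of link efficiencies: 0.15 × 0.14 × 0.07 × 0.07 = 0.0001029

0.000103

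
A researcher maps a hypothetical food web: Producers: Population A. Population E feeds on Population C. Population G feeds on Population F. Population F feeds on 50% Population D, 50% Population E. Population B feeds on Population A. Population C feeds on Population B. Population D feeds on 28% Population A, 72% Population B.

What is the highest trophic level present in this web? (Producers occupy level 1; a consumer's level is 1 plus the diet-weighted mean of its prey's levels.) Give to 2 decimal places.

5.36

Population B: 1 + 1 = 2
Population C: 1 + 2 = 3
Population D: 1 + (0.28×1 + 0.72×2) = 2.72
Population E: 1 + 3 = 4
Population F: 1 + (0.5×2.72 + 0.5×4) = 4.36
Population G: 1 + 4.36 = 5.36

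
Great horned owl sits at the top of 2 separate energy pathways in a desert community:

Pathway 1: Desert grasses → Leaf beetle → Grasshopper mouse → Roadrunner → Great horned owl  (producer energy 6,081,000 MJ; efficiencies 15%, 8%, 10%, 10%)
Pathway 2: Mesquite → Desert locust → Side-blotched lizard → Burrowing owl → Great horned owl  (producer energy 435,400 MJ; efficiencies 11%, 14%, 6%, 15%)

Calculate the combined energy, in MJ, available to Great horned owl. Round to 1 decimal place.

790.1 MJ

Pathway 1: 6081000 × 0.15 × 0.08 × 0.1 × 0.1 = 729.72 MJ
Pathway 2: 435400 × 0.11 × 0.14 × 0.06 × 0.15 = 60.34644 MJ
Total at Great horned owl: 729.72 + 60.34644 = 790.06644 MJ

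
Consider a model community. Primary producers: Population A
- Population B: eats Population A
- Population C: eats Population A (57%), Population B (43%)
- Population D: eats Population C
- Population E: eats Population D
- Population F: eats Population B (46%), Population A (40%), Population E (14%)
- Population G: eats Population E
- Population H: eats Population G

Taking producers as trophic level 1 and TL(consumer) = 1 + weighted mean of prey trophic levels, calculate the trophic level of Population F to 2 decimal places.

Population B: 1 + 1 = 2
Population C: 1 + (0.57×1 + 0.43×2) = 2.43
Population D: 1 + 2.43 = 3.43
Population E: 1 + 3.43 = 4.43
Population F: 1 + (0.46×2 + 0.4×1 + 0.14×4.43) = 2.9402
Population G: 1 + 4.43 = 5.43
Population H: 1 + 5.43 = 6.43

2.94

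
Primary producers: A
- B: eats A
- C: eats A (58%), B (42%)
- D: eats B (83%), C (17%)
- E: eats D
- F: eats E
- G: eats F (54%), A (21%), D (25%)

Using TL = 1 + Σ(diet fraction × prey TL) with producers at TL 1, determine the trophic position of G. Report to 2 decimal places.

4.72

B: 1 + 1 = 2
C: 1 + (0.58×1 + 0.42×2) = 2.42
D: 1 + (0.83×2 + 0.17×2.42) = 3.0714
E: 1 + 3.0714 = 4.0714
F: 1 + 4.0714 = 5.0714
G: 1 + (0.54×5.0714 + 0.21×1 + 0.25×3.0714) = 4.716406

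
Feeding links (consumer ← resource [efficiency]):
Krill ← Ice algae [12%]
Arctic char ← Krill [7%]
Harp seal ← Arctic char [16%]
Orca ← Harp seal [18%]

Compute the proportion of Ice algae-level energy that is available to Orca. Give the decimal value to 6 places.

Product of link efficiencies: 0.12 × 0.07 × 0.16 × 0.18 = 0.00024192

0.000242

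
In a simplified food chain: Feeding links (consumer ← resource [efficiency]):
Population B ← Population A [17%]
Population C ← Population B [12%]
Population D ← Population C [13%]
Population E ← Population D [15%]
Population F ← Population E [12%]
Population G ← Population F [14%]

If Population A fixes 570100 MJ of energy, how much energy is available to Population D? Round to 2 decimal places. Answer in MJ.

Population B: 570100 × 0.17 = 96917 MJ
Population C: 96917 × 0.12 = 11630.04 MJ
Population D: 11630.04 × 0.13 = 1511.9052 MJ

1511.91 MJ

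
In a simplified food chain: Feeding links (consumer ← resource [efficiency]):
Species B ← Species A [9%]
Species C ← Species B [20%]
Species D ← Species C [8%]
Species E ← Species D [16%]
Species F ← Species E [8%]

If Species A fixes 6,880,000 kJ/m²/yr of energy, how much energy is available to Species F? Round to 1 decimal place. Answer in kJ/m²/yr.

Species B: 6880000 × 0.09 = 619200 kJ/m²/yr
Species C: 619200 × 0.2 = 123840 kJ/m²/yr
Species D: 123840 × 0.08 = 9907.2 kJ/m²/yr
Species E: 9907.2 × 0.16 = 1585.152 kJ/m²/yr
Species F: 1585.152 × 0.08 = 126.81216 kJ/m²/yr

126.8 kJ/m²/yr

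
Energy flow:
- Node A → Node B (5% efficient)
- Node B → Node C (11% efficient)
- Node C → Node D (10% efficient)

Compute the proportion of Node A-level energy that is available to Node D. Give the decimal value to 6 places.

Product of link efficiencies: 0.05 × 0.11 × 0.1 = 0.00055

0.000550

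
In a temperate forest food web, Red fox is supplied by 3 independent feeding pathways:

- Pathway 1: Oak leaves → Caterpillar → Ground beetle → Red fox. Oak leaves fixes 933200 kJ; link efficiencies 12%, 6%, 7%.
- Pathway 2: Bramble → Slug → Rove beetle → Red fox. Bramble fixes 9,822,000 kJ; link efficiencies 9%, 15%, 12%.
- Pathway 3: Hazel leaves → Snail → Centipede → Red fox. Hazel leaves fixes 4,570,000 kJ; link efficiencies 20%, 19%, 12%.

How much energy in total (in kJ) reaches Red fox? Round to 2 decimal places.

37221.17 kJ

Pathway 1: 933200 × 0.12 × 0.06 × 0.07 = 470.3328 kJ
Pathway 2: 9822000 × 0.09 × 0.15 × 0.12 = 15911.64 kJ
Pathway 3: 4570000 × 0.2 × 0.19 × 0.12 = 20839.2 kJ
Total at Red fox: 470.3328 + 15911.64 + 20839.2 = 37221.1728 kJ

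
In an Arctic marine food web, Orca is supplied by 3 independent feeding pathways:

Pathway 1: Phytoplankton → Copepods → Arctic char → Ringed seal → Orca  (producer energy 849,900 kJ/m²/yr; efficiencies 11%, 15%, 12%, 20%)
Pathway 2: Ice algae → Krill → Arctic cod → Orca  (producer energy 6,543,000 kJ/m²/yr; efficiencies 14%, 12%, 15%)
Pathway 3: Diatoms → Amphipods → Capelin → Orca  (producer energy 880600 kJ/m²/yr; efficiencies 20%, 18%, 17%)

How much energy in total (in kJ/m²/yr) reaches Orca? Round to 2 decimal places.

Pathway 1: 849900 × 0.11 × 0.15 × 0.12 × 0.2 = 336.5604 kJ/m²/yr
Pathway 2: 6543000 × 0.14 × 0.12 × 0.15 = 16488.36 kJ/m²/yr
Pathway 3: 880600 × 0.2 × 0.18 × 0.17 = 5389.272 kJ/m²/yr
Total at Orca: 336.5604 + 16488.36 + 5389.272 = 22214.1924 kJ/m²/yr

22214.19 kJ/m²/yr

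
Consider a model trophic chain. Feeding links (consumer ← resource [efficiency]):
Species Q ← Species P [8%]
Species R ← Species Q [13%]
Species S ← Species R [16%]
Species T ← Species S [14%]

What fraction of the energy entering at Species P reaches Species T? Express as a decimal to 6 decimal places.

Product of link efficiencies: 0.08 × 0.13 × 0.16 × 0.14 = 0.00023296

0.000233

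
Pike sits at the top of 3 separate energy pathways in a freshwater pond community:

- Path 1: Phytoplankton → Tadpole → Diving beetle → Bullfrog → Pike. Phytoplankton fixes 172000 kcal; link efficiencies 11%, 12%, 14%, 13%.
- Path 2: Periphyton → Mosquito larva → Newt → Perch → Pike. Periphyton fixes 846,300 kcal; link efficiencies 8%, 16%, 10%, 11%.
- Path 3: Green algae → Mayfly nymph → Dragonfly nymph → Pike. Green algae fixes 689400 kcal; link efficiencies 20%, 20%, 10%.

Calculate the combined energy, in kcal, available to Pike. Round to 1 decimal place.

Path 1: 172000 × 0.11 × 0.12 × 0.14 × 0.13 = 41.32128 kcal
Path 2: 846300 × 0.08 × 0.16 × 0.1 × 0.11 = 119.15904 kcal
Path 3: 689400 × 0.2 × 0.2 × 0.1 = 2757.6 kcal
Total at Pike: 41.32128 + 119.15904 + 2757.6 = 2918.08032 kcal

2918.1 kcal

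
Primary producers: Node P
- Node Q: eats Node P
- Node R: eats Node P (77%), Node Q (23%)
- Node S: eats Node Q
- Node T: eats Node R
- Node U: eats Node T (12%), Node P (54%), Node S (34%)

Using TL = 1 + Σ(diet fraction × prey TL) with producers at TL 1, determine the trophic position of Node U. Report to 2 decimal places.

Node Q: 1 + 1 = 2
Node R: 1 + (0.77×1 + 0.23×2) = 2.23
Node S: 1 + 2 = 3
Node T: 1 + 2.23 = 3.23
Node U: 1 + (0.12×3.23 + 0.54×1 + 0.34×3) = 2.9476

2.95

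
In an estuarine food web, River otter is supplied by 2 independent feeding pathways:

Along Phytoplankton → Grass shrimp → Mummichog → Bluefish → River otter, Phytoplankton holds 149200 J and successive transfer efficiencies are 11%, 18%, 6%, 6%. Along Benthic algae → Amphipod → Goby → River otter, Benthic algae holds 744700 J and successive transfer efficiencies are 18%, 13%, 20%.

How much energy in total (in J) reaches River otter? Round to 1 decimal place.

Via Phytoplankton: 149200 × 0.11 × 0.18 × 0.06 × 0.06 = 10.634976 J
Via Benthic algae: 744700 × 0.18 × 0.13 × 0.2 = 3485.196 J
Total at River otter: 10.634976 + 3485.196 = 3495.830976 J

3495.8 J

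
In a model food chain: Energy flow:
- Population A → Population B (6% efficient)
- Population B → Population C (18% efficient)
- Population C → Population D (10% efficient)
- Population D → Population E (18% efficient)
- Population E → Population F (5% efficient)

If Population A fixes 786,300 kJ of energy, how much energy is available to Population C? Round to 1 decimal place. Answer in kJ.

Population B: 786300 × 0.06 = 47178 kJ
Population C: 47178 × 0.18 = 8492.04 kJ

8492.0 kJ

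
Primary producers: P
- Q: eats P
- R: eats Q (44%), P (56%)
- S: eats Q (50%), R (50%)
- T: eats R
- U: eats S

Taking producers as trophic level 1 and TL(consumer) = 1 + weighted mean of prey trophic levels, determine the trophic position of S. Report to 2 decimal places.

3.22

Q: 1 + 1 = 2
R: 1 + (0.44×2 + 0.56×1) = 2.44
S: 1 + (0.5×2 + 0.5×2.44) = 3.22
T: 1 + 2.44 = 3.44
U: 1 + 3.22 = 4.22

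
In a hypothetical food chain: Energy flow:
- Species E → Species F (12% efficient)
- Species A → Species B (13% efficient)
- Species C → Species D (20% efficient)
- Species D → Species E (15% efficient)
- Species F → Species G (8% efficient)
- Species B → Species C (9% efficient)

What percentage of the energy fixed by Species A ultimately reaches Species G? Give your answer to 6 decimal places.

Product of link efficiencies: 0.13 × 0.09 × 0.2 × 0.15 × 0.12 × 0.08 = 0.0000033696
As a percentage: 0.0000033696 × 100 = 0.000337%

0.000337%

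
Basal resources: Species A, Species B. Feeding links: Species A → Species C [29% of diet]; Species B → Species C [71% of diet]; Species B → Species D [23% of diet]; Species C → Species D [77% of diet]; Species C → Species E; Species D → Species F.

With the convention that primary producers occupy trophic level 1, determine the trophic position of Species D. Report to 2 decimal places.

2.77

Species C: 1 + (0.29×1 + 0.71×1) = 2
Species D: 1 + (0.23×1 + 0.77×2) = 2.77
Species E: 1 + 2 = 3
Species F: 1 + 2.77 = 3.77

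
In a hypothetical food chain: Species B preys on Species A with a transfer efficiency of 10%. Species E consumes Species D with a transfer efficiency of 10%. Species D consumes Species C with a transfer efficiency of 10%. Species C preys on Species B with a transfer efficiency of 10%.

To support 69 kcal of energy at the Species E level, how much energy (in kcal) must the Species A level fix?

690000 kcal

Cumulative transfer efficiency: 0.1 × 0.1 × 0.1 × 0.1 = 0.0001
Species A energy = 69 / 0.0001 = 690000 kcal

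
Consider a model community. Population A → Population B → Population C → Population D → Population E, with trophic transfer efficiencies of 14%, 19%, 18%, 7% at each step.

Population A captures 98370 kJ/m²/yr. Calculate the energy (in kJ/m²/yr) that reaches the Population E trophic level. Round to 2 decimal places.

Population B: 98370 × 0.14 = 13771.8 kJ/m²/yr
Population C: 13771.8 × 0.19 = 2616.642 kJ/m²/yr
Population D: 2616.642 × 0.18 = 470.99556 kJ/m²/yr
Population E: 470.99556 × 0.07 = 32.9696892 kJ/m²/yr

32.97 kJ/m²/yr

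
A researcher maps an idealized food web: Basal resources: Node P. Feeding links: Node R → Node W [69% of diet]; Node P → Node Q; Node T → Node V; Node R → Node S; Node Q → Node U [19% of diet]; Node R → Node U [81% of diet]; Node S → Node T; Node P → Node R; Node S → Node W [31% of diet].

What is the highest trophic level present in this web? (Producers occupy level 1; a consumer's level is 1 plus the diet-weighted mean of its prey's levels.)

Node Q: 1 + 1 = 2
Node R: 1 + 1 = 2
Node S: 1 + 2 = 3
Node T: 1 + 3 = 4
Node U: 1 + (0.19×2 + 0.81×2) = 3
Node V: 1 + 4 = 5
Node W: 1 + (0.31×3 + 0.69×2) = 3.31

5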